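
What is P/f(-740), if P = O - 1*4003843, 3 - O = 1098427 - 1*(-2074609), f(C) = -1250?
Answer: 3588438/625 ≈ 5741.5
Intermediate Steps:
O = -3173033 (O = 3 - (1098427 - 1*(-2074609)) = 3 - (1098427 + 2074609) = 3 - 1*3173036 = 3 - 3173036 = -3173033)
P = -7176876 (P = -3173033 - 1*4003843 = -3173033 - 4003843 = -7176876)
P/f(-740) = -7176876/(-1250) = -7176876*(-1/1250) = 3588438/625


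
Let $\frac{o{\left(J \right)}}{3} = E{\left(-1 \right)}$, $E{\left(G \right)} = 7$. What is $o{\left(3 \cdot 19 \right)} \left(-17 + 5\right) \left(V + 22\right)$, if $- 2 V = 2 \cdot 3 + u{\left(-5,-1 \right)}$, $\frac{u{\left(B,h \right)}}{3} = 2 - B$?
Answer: $-2142$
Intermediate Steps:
$u{\left(B,h \right)} = 6 - 3 B$ ($u{\left(B,h \right)} = 3 \left(2 - B\right) = 6 - 3 B$)
$o{\left(J \right)} = 21$ ($o{\left(J \right)} = 3 \cdot 7 = 21$)
$V = - \frac{27}{2}$ ($V = - \frac{2 \cdot 3 + \left(6 - -15\right)}{2} = - \frac{6 + \left(6 + 15\right)}{2} = - \frac{6 + 21}{2} = \left(- \frac{1}{2}\right) 27 = - \frac{27}{2} \approx -13.5$)
$o{\left(3 \cdot 19 \right)} \left(-17 + 5\right) \left(V + 22\right) = 21 \left(-17 + 5\right) \left(- \frac{27}{2} + 22\right) = 21 \left(\left(-12\right) \frac{17}{2}\right) = 21 \left(-102\right) = -2142$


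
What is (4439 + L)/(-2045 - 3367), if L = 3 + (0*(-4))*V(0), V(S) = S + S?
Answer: -2221/2706 ≈ -0.82077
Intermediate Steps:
V(S) = 2*S
L = 3 (L = 3 + (0*(-4))*(2*0) = 3 + 0*0 = 3 + 0 = 3)
(4439 + L)/(-2045 - 3367) = (4439 + 3)/(-2045 - 3367) = 4442/(-5412) = 4442*(-1/5412) = -2221/2706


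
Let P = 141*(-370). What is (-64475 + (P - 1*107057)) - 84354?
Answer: -308056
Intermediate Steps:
P = -52170
(-64475 + (P - 1*107057)) - 84354 = (-64475 + (-52170 - 1*107057)) - 84354 = (-64475 + (-52170 - 107057)) - 84354 = (-64475 - 159227) - 84354 = -223702 - 84354 = -308056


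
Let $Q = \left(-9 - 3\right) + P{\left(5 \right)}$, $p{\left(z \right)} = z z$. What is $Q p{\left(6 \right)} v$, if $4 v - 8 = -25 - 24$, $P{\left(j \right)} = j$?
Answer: $2583$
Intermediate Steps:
$v = - \frac{41}{4}$ ($v = 2 + \frac{-25 - 24}{4} = 2 + \frac{1}{4} \left(-49\right) = 2 - \frac{49}{4} = - \frac{41}{4} \approx -10.25$)
$p{\left(z \right)} = z^{2}$
$Q = -7$ ($Q = \left(-9 - 3\right) + 5 = -12 + 5 = -7$)
$Q p{\left(6 \right)} v = - 7 \cdot 6^{2} \left(- \frac{41}{4}\right) = - 7 \cdot 36 \left(- \frac{41}{4}\right) = \left(-7\right) \left(-369\right) = 2583$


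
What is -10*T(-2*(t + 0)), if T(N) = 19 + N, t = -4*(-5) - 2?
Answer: 170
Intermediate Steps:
t = 18 (t = 20 - 2 = 18)
-10*T(-2*(t + 0)) = -10*(19 - 2*(18 + 0)) = -10*(19 - 2*18) = -10*(19 - 36) = -10*(-17) = 170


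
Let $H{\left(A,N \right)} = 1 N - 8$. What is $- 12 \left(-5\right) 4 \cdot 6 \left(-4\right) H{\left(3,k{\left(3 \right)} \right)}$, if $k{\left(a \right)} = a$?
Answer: $28800$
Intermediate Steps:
$H{\left(A,N \right)} = -8 + N$ ($H{\left(A,N \right)} = N - 8 = -8 + N$)
$- 12 \left(-5\right) 4 \cdot 6 \left(-4\right) H{\left(3,k{\left(3 \right)} \right)} = - 12 \left(-5\right) 4 \cdot 6 \left(-4\right) \left(-8 + 3\right) = - 12 \left(-20\right) \left(-24\right) \left(-5\right) = - 12 \cdot 480 \left(-5\right) = \left(-12\right) \left(-2400\right) = 28800$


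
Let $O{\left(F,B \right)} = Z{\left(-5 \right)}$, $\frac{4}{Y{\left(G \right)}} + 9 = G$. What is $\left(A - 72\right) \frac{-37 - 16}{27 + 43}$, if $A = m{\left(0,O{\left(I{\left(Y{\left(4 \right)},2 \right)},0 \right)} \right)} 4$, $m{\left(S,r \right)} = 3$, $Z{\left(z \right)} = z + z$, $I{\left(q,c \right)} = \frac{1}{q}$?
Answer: $\frac{318}{7} \approx 45.429$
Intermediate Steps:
$Y{\left(G \right)} = \frac{4}{-9 + G}$
$Z{\left(z \right)} = 2 z$
$O{\left(F,B \right)} = -10$ ($O{\left(F,B \right)} = 2 \left(-5\right) = -10$)
$A = 12$ ($A = 3 \cdot 4 = 12$)
$\left(A - 72\right) \frac{-37 - 16}{27 + 43} = \left(12 - 72\right) \frac{-37 - 16}{27 + 43} = - 60 \left(- \frac{53}{70}\right) = - 60 \left(\left(-53\right) \frac{1}{70}\right) = \left(-60\right) \left(- \frac{53}{70}\right) = \frac{318}{7}$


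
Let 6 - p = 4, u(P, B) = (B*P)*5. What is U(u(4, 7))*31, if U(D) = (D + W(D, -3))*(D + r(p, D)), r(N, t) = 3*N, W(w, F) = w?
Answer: 1267280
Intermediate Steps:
u(P, B) = 5*B*P
p = 2 (p = 6 - 1*4 = 6 - 4 = 2)
U(D) = 2*D*(6 + D) (U(D) = (D + D)*(D + 3*2) = (2*D)*(D + 6) = (2*D)*(6 + D) = 2*D*(6 + D))
U(u(4, 7))*31 = (2*(5*7*4)*(6 + 5*7*4))*31 = (2*140*(6 + 140))*31 = (2*140*146)*31 = 40880*31 = 1267280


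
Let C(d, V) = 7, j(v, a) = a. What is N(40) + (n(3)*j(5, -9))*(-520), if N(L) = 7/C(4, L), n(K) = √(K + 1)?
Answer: 9361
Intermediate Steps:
n(K) = √(1 + K)
N(L) = 1 (N(L) = 7/7 = 7*(⅐) = 1)
N(40) + (n(3)*j(5, -9))*(-520) = 1 + (√(1 + 3)*(-9))*(-520) = 1 + (√4*(-9))*(-520) = 1 + (2*(-9))*(-520) = 1 - 18*(-520) = 1 + 9360 = 9361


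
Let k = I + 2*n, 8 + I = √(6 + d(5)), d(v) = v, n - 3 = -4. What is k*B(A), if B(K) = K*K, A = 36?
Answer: -12960 + 1296*√11 ≈ -8661.7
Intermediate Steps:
n = -1 (n = 3 - 4 = -1)
B(K) = K²
I = -8 + √11 (I = -8 + √(6 + 5) = -8 + √11 ≈ -4.6834)
k = -10 + √11 (k = (-8 + √11) + 2*(-1) = (-8 + √11) - 2 = -10 + √11 ≈ -6.6834)
k*B(A) = (-10 + √11)*36² = (-10 + √11)*1296 = -12960 + 1296*√11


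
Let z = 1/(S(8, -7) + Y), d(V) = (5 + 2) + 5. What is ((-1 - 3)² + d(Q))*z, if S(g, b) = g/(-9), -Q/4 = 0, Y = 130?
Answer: 18/83 ≈ 0.21687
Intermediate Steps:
Q = 0 (Q = -4*0 = 0)
S(g, b) = -g/9 (S(g, b) = g*(-⅑) = -g/9)
d(V) = 12 (d(V) = 7 + 5 = 12)
z = 9/1162 (z = 1/(-⅑*8 + 130) = 1/(-8/9 + 130) = 1/(1162/9) = 9/1162 ≈ 0.0077453)
((-1 - 3)² + d(Q))*z = ((-1 - 3)² + 12)*(9/1162) = ((-4)² + 12)*(9/1162) = (16 + 12)*(9/1162) = 28*(9/1162) = 18/83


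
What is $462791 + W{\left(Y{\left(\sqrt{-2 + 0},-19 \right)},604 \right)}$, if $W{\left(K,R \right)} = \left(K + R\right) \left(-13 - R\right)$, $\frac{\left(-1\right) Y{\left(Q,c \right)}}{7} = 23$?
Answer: $189460$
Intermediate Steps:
$Y{\left(Q,c \right)} = -161$ ($Y{\left(Q,c \right)} = \left(-7\right) 23 = -161$)
$W{\left(K,R \right)} = \left(-13 - R\right) \left(K + R\right)$
$462791 + W{\left(Y{\left(\sqrt{-2 + 0},-19 \right)},604 \right)} = 462791 - \left(370575 - 97244\right) = 462791 + \left(\left(-1\right) 364816 + 2093 - 7852 + 97244\right) = 462791 + \left(-364816 + 2093 - 7852 + 97244\right) = 462791 - 273331 = 189460$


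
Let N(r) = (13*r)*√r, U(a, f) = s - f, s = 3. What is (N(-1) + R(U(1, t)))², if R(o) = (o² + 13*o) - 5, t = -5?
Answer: 26400 - 4238*I ≈ 26400.0 - 4238.0*I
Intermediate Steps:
U(a, f) = 3 - f
N(r) = 13*r^(3/2)
R(o) = -5 + o² + 13*o
(N(-1) + R(U(1, t)))² = (13*(-1)^(3/2) + (-5 + (3 - 1*(-5))² + 13*(3 - 1*(-5))))² = (13*(-I) + (-5 + (3 + 5)² + 13*(3 + 5)))² = (-13*I + (-5 + 8² + 13*8))² = (-13*I + (-5 + 64 + 104))² = (-13*I + 163)² = (163 - 13*I)²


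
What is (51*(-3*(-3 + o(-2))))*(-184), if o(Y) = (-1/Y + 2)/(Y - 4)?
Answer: -96186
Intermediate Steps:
o(Y) = (2 - 1/Y)/(-4 + Y)
(51*(-3*(-3 + o(-2))))*(-184) = (51*(-3*(-3 + (-1 + 2*(-2))/((-2)*(-4 - 2)))))*(-184) = (51*(-3*(-3 - 1/2*(-1 - 4)/(-6))))*(-184) = (51*(-3*(-3 - 1/2*(-1/6)*(-5))))*(-184) = (51*(-3*(-3 - 5/12)))*(-184) = (51*(-3*(-41/12)))*(-184) = (51*(41/4))*(-184) = (2091/4)*(-184) = -96186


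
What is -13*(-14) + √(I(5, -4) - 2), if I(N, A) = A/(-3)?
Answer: 182 + I*√6/3 ≈ 182.0 + 0.8165*I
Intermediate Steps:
I(N, A) = -A/3 (I(N, A) = A*(-⅓) = -A/3)
-13*(-14) + √(I(5, -4) - 2) = -13*(-14) + √(-⅓*(-4) - 2) = 182 + √(4/3 - 2) = 182 + √(-⅔) = 182 + I*√6/3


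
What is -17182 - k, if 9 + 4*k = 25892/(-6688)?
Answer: -114891695/6688 ≈ -17179.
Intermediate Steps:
k = -21521/6688 (k = -9/4 + (25892/(-6688))/4 = -9/4 + (25892*(-1/6688))/4 = -9/4 + (¼)*(-6473/1672) = -9/4 - 6473/6688 = -21521/6688 ≈ -3.2179)
-17182 - k = -17182 - 1*(-21521/6688) = -17182 + 21521/6688 = -114891695/6688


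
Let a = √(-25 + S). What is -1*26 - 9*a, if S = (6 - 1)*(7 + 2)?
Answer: -26 - 18*√5 ≈ -66.249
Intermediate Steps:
S = 45 (S = 5*9 = 45)
a = 2*√5 (a = √(-25 + 45) = √20 = 2*√5 ≈ 4.4721)
-1*26 - 9*a = -1*26 - 18*√5 = -26 - 18*√5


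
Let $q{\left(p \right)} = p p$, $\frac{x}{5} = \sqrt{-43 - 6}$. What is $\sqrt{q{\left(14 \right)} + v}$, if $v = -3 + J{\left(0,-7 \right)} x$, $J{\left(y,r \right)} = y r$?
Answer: $\sqrt{193} \approx 13.892$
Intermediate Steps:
$J{\left(y,r \right)} = r y$
$x = 35 i$ ($x = 5 \sqrt{-43 - 6} = 5 \sqrt{-49} = 5 \cdot 7 i = 35 i \approx 35.0 i$)
$q{\left(p \right)} = p^{2}$
$v = -3$ ($v = -3 + \left(-7\right) 0 \cdot 35 i = -3 + 0 \cdot 35 i = -3 + 0 = -3$)
$\sqrt{q{\left(14 \right)} + v} = \sqrt{14^{2} - 3} = \sqrt{196 - 3} = \sqrt{193}$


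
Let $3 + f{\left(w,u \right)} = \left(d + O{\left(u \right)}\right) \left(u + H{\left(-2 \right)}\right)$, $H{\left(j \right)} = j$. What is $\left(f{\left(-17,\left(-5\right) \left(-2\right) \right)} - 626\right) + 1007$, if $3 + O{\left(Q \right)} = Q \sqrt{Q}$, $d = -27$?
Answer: $138 + 80 \sqrt{10} \approx 390.98$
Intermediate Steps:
$O{\left(Q \right)} = -3 + Q^{\frac{3}{2}}$ ($O{\left(Q \right)} = -3 + Q \sqrt{Q} = -3 + Q^{\frac{3}{2}}$)
$f{\left(w,u \right)} = -3 + \left(-30 + u^{\frac{3}{2}}\right) \left(-2 + u\right)$ ($f{\left(w,u \right)} = -3 + \left(-27 + \left(-3 + u^{\frac{3}{2}}\right)\right) \left(u - 2\right) = -3 + \left(-30 + u^{\frac{3}{2}}\right) \left(-2 + u\right)$)
$\left(f{\left(-17,\left(-5\right) \left(-2\right) \right)} - 626\right) + 1007 = \left(\left(57 + \left(\left(-5\right) \left(-2\right)\right)^{\frac{5}{2}} - 30 \left(\left(-5\right) \left(-2\right)\right) - 2 \left(\left(-5\right) \left(-2\right)\right)^{\frac{3}{2}}\right) - 626\right) + 1007 = \left(\left(57 + 10^{\frac{5}{2}} - 300 - 2 \cdot 10^{\frac{3}{2}}\right) - 626\right) + 1007 = \left(\left(57 + 100 \sqrt{10} - 300 - 2 \cdot 10 \sqrt{10}\right) - 626\right) + 1007 = \left(\left(57 + 100 \sqrt{10} - 300 - 20 \sqrt{10}\right) - 626\right) + 1007 = \left(\left(-243 + 80 \sqrt{10}\right) - 626\right) + 1007 = \left(-869 + 80 \sqrt{10}\right) + 1007 = 138 + 80 \sqrt{10}$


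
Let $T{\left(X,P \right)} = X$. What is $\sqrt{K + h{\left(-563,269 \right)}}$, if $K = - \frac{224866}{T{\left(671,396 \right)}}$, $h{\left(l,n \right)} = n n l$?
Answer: $\frac{i \sqrt{18342628392649}}{671} \approx 6382.8 i$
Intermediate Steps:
$h{\left(l,n \right)} = l n^{2}$ ($h{\left(l,n \right)} = n l n = l n^{2}$)
$K = - \frac{224866}{671} \approx -335.12$
$\sqrt{K + h{\left(-563,269 \right)}} = \sqrt{- \frac{224866}{671} - 563 \cdot 269^{2}} = \sqrt{- \frac{224866}{671} - 40739243} = \sqrt{- \frac{27336256919}{671}} = \frac{i \sqrt{18342628392649}}{671}$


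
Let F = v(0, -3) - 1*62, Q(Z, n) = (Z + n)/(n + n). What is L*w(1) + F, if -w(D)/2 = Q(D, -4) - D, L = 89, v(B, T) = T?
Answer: 185/4 ≈ 46.250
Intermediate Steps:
Q(Z, n) = (Z + n)/(2*n) (Q(Z, n) = (Z + n)/((2*n)) = (Z + n)*(1/(2*n)) = (Z + n)/(2*n))
F = -65 (F = -3 - 1*62 = -3 - 62 = -65)
w(D) = -1 + 9*D/4 (w(D) = -2*((½)*(D - 4)/(-4) - D) = -2*((½)*(-¼)*(-4 + D) - D) = -2*((½ - D/8) - D) = -2*(½ - 9*D/8) = -1 + 9*D/4)
L*w(1) + F = 89*(-1 + (9/4)*1) - 65 = 89*(-1 + 9/4) - 65 = 89*(5/4) - 65 = 445/4 - 65 = 185/4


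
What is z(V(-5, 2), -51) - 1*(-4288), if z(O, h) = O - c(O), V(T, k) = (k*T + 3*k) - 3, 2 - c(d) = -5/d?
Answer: 29958/7 ≈ 4279.7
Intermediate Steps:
c(d) = 2 + 5/d (c(d) = 2 - (-5)/d = 2 + 5/d)
V(T, k) = -3 + 3*k + T*k (V(T, k) = (T*k + 3*k) - 3 = (3*k + T*k) - 3 = -3 + 3*k + T*k)
z(O, h) = -2 + O - 5/O (z(O, h) = O - (2 + 5/O) = O + (-2 - 5/O) = -2 + O - 5/O)
z(V(-5, 2), -51) - 1*(-4288) = (-2 + (-3 + 3*2 - 5*2) - 5/(-3 + 3*2 - 5*2)) - 1*(-4288) = (-2 + (-3 + 6 - 10) - 5/(-3 + 6 - 10)) + 4288 = (-2 - 7 - 5/(-7)) + 4288 = (-2 - 7 - 5*(-⅐)) + 4288 = (-2 - 7 + 5/7) + 4288 = -58/7 + 4288 = 29958/7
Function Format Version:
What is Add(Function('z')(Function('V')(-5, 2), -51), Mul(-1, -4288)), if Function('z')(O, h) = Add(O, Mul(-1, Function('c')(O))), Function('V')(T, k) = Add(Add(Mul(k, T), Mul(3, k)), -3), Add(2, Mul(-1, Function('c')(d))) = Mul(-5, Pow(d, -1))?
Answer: Rational(29958, 7) ≈ 4279.7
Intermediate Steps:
Function('c')(d) = Add(2, Mul(5, Pow(d, -1))) (Function('c')(d) = Add(2, Mul(-1, Mul(-5, Pow(d, -1)))) = Add(2, Mul(5, Pow(d, -1))))
Function('V')(T, k) = Add(-3, Mul(3, k), Mul(T, k)) (Function('V')(T, k) = Add(Add(Mul(T, k), Mul(3, k)), -3) = Add(Add(Mul(3, k), Mul(T, k)), -3) = Add(-3, Mul(3, k), Mul(T, k)))
Function('z')(O, h) = Add(-2, O, Mul(-5, Pow(O, -1))) (Function('z')(O, h) = Add(O, Mul(-1, Add(2, Mul(5, Pow(O, -1))))) = Add(O, Add(-2, Mul(-5, Pow(O, -1)))) = Add(-2, O, Mul(-5, Pow(O, -1))))
Add(Function('z')(Function('V')(-5, 2), -51), Mul(-1, -4288)) = Add(Add(-2, Add(-3, Mul(3, 2), Mul(-5, 2)), Mul(-5, Pow(Add(-3, Mul(3, 2), Mul(-5, 2)), -1))), Mul(-1, -4288)) = Add(Add(-2, Add(-3, 6, -10), Mul(-5, Pow(Add(-3, 6, -10), -1))), 4288) = Add(Add(-2, -7, Mul(-5, Pow(-7, -1))), 4288) = Add(Add(-2, -7, Mul(-5, Rational(-1, 7))), 4288) = Add(Add(-2, -7, Rational(5, 7)), 4288) = Add(Rational(-58, 7), 4288) = Rational(29958, 7)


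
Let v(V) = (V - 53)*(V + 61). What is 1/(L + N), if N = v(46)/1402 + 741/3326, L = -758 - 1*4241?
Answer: -1165763/5828012310 ≈ -0.00020003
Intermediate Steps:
L = -4999 (L = -758 - 4241 = -4999)
v(V) = (-53 + V)*(61 + V)
N = -363073/1165763 (N = (-3233 + 46² + 8*46)/1402 + 741/3326 = (-3233 + 2116 + 368)*(1/1402) + 741*(1/3326) = -749*1/1402 + 741/3326 = -749/1402 + 741/3326 = -363073/1165763 ≈ -0.31145)
1/(L + N) = 1/(-4999 - 363073/1165763) = 1/(-5828012310/1165763) = -1165763/5828012310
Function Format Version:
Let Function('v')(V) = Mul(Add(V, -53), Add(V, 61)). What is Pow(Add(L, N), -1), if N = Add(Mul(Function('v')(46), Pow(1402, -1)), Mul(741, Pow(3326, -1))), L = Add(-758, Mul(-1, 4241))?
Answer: Rational(-1165763, 5828012310) ≈ -0.00020003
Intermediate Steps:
L = -4999 (L = Add(-758, -4241) = -4999)
Function('v')(V) = Mul(Add(-53, V), Add(61, V))
N = Rational(-363073, 1165763) (N = Add(Mul(Add(-3233, Pow(46, 2), Mul(8, 46)), Pow(1402, -1)), Mul(741, Pow(3326, -1))) = Add(Mul(Add(-3233, 2116, 368), Rational(1, 1402)), Mul(741, Rational(1, 3326))) = Add(Mul(-749, Rational(1, 1402)), Rational(741, 3326)) = Add(Rational(-749, 1402), Rational(741, 3326)) = Rational(-363073, 1165763) ≈ -0.31145)
Pow(Add(L, N), -1) = Pow(Add(-4999, Rational(-363073, 1165763)), -1) = Pow(Rational(-5828012310, 1165763), -1) = Rational(-1165763, 5828012310)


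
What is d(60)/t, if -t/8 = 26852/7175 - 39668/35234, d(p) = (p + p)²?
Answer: -5417227500/7874827 ≈ -687.92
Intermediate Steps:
d(p) = 4*p² (d(p) = (2*p)² = 4*p²)
t = -377991696/18057425 (t = -8*(26852/7175 - 39668/35234) = -8*(26852*(1/7175) - 39668*1/35234) = -8*(3836/1025 - 19834/17617) = -8*47248962/18057425 = -377991696/18057425 ≈ -20.933)
d(60)/t = (4*60²)/(-377991696/18057425) = (4*3600)*(-18057425/377991696) = 14400*(-18057425/377991696) = -5417227500/7874827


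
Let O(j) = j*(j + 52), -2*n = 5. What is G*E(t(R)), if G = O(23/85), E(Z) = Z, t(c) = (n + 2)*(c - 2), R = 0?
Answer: 102189/7225 ≈ 14.144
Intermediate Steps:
n = -5/2 (n = -1/2*5 = -5/2 ≈ -2.5000)
t(c) = 1 - c/2 (t(c) = (-5/2 + 2)*(c - 2) = -(-2 + c)/2 = 1 - c/2)
O(j) = j*(52 + j)
G = 102189/7225 (G = (23/85)*(52 + 23/85) = (23*(1/85))*(52 + 23*(1/85)) = 23*(52 + 23/85)/85 = (23/85)*(4443/85) = 102189/7225 ≈ 14.144)
G*E(t(R)) = 102189*(1 - 1/2*0)/7225 = 102189*(1 + 0)/7225 = (102189/7225)*1 = 102189/7225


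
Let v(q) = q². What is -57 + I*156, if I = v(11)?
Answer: 18819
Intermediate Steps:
I = 121 (I = 11² = 121)
-57 + I*156 = -57 + 121*156 = -57 + 18876 = 18819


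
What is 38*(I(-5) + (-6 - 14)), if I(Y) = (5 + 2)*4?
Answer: 304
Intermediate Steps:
I(Y) = 28 (I(Y) = 7*4 = 28)
38*(I(-5) + (-6 - 14)) = 38*(28 + (-6 - 14)) = 38*(28 - 20) = 38*8 = 304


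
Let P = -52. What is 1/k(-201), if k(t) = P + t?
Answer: -1/253 ≈ -0.0039526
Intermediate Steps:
k(t) = -52 + t
1/k(-201) = 1/(-52 - 201) = 1/(-253) = -1/253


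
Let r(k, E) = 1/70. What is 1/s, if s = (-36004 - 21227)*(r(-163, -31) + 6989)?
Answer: -70/27999179361 ≈ -2.5001e-9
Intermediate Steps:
r(k, E) = 1/70
s = -27999179361/70 (s = (-36004 - 21227)*(1/70 + 6989) = -57231*489231/70 = -27999179361/70 ≈ -3.9999e+8)
1/s = 1/(-27999179361/70) = -70/27999179361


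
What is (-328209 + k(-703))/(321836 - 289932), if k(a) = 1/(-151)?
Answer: -6194945/602188 ≈ -10.287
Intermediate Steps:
k(a) = -1/151
(-328209 + k(-703))/(321836 - 289932) = (-328209 - 1/151)/(321836 - 289932) = -49559560/151/31904 = -49559560/151*1/31904 = -6194945/602188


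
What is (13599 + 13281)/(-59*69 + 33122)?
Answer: 26880/29051 ≈ 0.92527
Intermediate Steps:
(13599 + 13281)/(-59*69 + 33122) = 26880/(-4071 + 33122) = 26880/29051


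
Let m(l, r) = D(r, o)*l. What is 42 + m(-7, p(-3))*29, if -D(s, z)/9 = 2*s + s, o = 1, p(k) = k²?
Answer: 49371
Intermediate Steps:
D(s, z) = -27*s (D(s, z) = -9*(2*s + s) = -27*s)
m(l, r) = -27*l*r (m(l, r) = (-27*r)*l = -27*l*r)
42 + m(-7, p(-3))*29 = 42 - 27*(-7)*(-3)²*29 = 42 - 27*(-7)*9*29 = 42 + 1701*29 = 42 + 49329 = 49371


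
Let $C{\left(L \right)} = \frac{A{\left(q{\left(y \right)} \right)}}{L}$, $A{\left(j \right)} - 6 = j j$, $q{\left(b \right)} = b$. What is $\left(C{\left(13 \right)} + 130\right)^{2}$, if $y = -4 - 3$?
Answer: $\frac{3045025}{169} \approx 18018.0$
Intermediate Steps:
$y = -7$ ($y = -4 - 3 = -7$)
$A{\left(j \right)} = 6 + j^{2}$ ($A{\left(j \right)} = 6 + j j = 6 + j^{2}$)
$C{\left(L \right)} = \frac{55}{L}$ ($C{\left(L \right)} = \frac{6 + \left(-7\right)^{2}}{L} = \frac{6 + 49}{L} = \frac{55}{L}$)
$\left(C{\left(13 \right)} + 130\right)^{2} = \left(\frac{55}{13} + 130\right)^{2} = \left(\frac{1745}{13}\right)^{2} = \frac{3045025}{169}$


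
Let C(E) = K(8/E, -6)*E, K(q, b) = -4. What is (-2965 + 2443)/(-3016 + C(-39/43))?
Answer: 11223/64766 ≈ 0.17329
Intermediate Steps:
C(E) = -4*E
(-2965 + 2443)/(-3016 + C(-39/43)) = (-2965 + 2443)/(-3016 - (-156)/43) = -522/(-3016 - (-156)/43) = -522/(-3016 - 4*(-39/43)) = -522/(-3016 + 156/43) = -522/(-129532/43) = -522*(-43/129532) = 11223/64766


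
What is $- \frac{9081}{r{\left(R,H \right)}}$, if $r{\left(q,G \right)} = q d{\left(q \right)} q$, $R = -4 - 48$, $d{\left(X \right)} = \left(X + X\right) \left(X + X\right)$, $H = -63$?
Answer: $- \frac{9081}{29246464} \approx -0.0003105$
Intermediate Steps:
$d{\left(X \right)} = 4 X^{2}$ ($d{\left(X \right)} = 2 X 2 X = 4 X^{2}$)
$R = -52$ ($R = -4 - 48 = -52$)
$r{\left(q,G \right)} = 4 q^{4}$ ($r{\left(q,G \right)} = q 4 q^{2} q = 4 q^{3} q = 4 q^{4}$)
$- \frac{9081}{r{\left(R,H \right)}} = - \frac{9081}{4 \left(-52\right)^{4}} = - \frac{9081}{4 \cdot 7311616} = - \frac{9081}{29246464}$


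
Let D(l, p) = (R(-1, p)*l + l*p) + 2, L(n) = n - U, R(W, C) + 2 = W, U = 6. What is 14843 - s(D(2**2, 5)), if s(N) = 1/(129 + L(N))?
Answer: 1974118/133 ≈ 14843.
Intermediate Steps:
R(W, C) = -2 + W
L(n) = -6 + n (L(n) = n - 1*6 = n - 6 = -6 + n)
D(l, p) = 2 - 3*l + l*p (D(l, p) = ((-2 - 1)*l + l*p) + 2 = (-3*l + l*p) + 2 = 2 - 3*l + l*p)
s(N) = 1/(123 + N) (s(N) = 1/(129 + (-6 + N)) = 1/(123 + N))
14843 - s(D(2**2, 5)) = 14843 - 1/(123 + (2 - 3*2**2 + 2**2*5)) = 14843 - 1/(123 + (2 - 3*4 + 4*5)) = 14843 - 1/(123 + (2 - 12 + 20)) = 14843 - 1/(123 + 10) = 14843 - 1/133 = 1974118/133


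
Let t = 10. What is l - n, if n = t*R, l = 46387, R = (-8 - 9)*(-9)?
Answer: 44857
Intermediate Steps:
R = 153 (R = -17*(-9) = 153)
n = 1530 (n = 10*153 = 1530)
l - n = 46387 - 1*1530 = 46387 - 1530 = 44857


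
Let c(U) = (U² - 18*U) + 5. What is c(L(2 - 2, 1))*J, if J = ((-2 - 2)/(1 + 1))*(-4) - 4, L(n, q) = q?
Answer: -48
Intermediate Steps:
c(U) = 5 + U² - 18*U
J = 4 (J = -4/2*(-4) - 4 = -4*½*(-4) - 4 = -2*(-4) - 4 = 8 - 4 = 4)
c(L(2 - 2, 1))*J = (5 + 1² - 18*1)*4 = (5 + 1 - 18)*4 = -12*4 = -48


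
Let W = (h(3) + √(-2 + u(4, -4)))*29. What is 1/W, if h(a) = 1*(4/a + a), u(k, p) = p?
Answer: 39/6467 - 9*I*√6/6467 ≈ 0.0060306 - 0.0034089*I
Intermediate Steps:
h(a) = a + 4/a (h(a) = 1*(a + 4/a) = a + 4/a)
W = 377/3 + 29*I*√6 (W = ((3 + 4/3) + √(-2 - 4))*29 = ((3 + 4*(⅓)) + √(-6))*29 = ((3 + 4/3) + I*√6)*29 = (13/3 + I*√6)*29 = 377/3 + 29*I*√6 ≈ 125.67 + 71.035*I)
1/W = 1/(377/3 + 29*I*√6)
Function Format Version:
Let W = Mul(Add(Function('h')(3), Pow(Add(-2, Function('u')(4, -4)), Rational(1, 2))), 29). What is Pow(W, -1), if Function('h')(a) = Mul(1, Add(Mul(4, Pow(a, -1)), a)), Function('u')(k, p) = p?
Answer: Add(Rational(39, 6467), Mul(Rational(-9, 6467), I, Pow(6, Rational(1, 2)))) ≈ Add(0.0060306, Mul(-0.0034089, I))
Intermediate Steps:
Function('h')(a) = Add(a, Mul(4, Pow(a, -1))) (Function('h')(a) = Mul(1, Add(a, Mul(4, Pow(a, -1)))) = Add(a, Mul(4, Pow(a, -1))))
W = Add(Rational(377, 3), Mul(29, I, Pow(6, Rational(1, 2)))) (W = Mul(Add(Add(3, Mul(4, Pow(3, -1))), Pow(Add(-2, -4), Rational(1, 2))), 29) = Mul(Add(Add(3, Mul(4, Rational(1, 3))), Pow(-6, Rational(1, 2))), 29) = Mul(Add(Add(3, Rational(4, 3)), Mul(I, Pow(6, Rational(1, 2)))), 29) = Mul(Add(Rational(13, 3), Mul(I, Pow(6, Rational(1, 2)))), 29) = Add(Rational(377, 3), Mul(29, I, Pow(6, Rational(1, 2)))) ≈ Add(125.67, Mul(71.035, I)))
Pow(W, -1) = Pow(Add(Rational(377, 3), Mul(29, I, Pow(6, Rational(1, 2)))), -1)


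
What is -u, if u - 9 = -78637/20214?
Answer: -103289/20214 ≈ -5.1098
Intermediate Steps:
u = 103289/20214 (u = 9 - 78637/20214 = 103289/20214 ≈ 5.1098)
-u = -1*103289/20214 = -103289/20214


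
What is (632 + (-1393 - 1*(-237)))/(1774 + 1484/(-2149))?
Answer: -80434/272203 ≈ -0.29549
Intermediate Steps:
(632 + (-1393 - 1*(-237)))/(1774 + 1484/(-2149)) = (632 + (-1393 + 237))/(1774 + 1484*(-1/2149)) = (632 - 1156)/(1774 - 212/307) = -524/544406/307 = -524*307/544406 = -80434/272203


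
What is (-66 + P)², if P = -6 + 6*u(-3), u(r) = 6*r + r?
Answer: 39204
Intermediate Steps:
u(r) = 7*r
P = -132 (P = -6 + 6*(7*(-3)) = -6 + 6*(-21) = -6 - 126 = -132)
(-66 + P)² = (-66 - 132)² = (-198)² = 39204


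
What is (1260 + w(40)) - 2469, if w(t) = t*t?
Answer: 391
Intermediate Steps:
w(t) = t²
(1260 + w(40)) - 2469 = (1260 + 40²) - 2469 = (1260 + 1600) - 2469 = 2860 - 2469 = 391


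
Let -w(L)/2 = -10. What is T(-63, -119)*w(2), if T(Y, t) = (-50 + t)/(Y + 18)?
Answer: 676/9 ≈ 75.111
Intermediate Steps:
T(Y, t) = (-50 + t)/(18 + Y)
w(L) = 20 (w(L) = -2*(-10) = 20)
T(-63, -119)*w(2) = ((-50 - 119)/(18 - 63))*20 = (-169/(-45))*20 = -1/45*(-169)*20 = (169/45)*20 = 676/9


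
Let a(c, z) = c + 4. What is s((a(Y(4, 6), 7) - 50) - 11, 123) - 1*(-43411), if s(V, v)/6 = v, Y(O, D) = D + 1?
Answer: 44149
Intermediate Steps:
Y(O, D) = 1 + D
a(c, z) = 4 + c
s(V, v) = 6*v
s((a(Y(4, 6), 7) - 50) - 11, 123) - 1*(-43411) = 6*123 - 1*(-43411) = 738 + 43411 = 44149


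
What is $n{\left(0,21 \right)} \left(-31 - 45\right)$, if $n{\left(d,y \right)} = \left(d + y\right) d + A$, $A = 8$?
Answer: $-608$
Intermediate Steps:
$n{\left(d,y \right)} = 8 + d \left(d + y\right)$ ($n{\left(d,y \right)} = \left(d + y\right) d + 8 = d \left(d + y\right) + 8 = 8 + d \left(d + y\right)$)
$n{\left(0,21 \right)} \left(-31 - 45\right) = \left(8 + 0^{2} + 0 \cdot 21\right) \left(-31 - 45\right) = \left(8 + 0 + 0\right) \left(-31 - 45\right) = 8 \left(-76\right) = -608$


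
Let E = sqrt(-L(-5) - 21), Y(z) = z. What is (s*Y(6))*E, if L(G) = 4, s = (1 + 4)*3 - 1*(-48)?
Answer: 1890*I ≈ 1890.0*I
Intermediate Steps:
s = 63 (s = 5*3 + 48 = 15 + 48 = 63)
E = 5*I (E = sqrt(-1*4 - 21) = sqrt(-4 - 21) = sqrt(-25) = 5*I ≈ 5.0*I)
(s*Y(6))*E = (63*6)*(5*I) = 378*(5*I) = 1890*I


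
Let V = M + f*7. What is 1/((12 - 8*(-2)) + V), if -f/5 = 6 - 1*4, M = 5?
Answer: -1/37 ≈ -0.027027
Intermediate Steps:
f = -10 (f = -5*(6 - 1*4) = -5*(6 - 4) = -5*2 = -10)
V = -65 (V = 5 - 10*7 = 5 - 70 = -65)
1/((12 - 8*(-2)) + V) = 1/((12 - 8*(-2)) - 65) = 1/((12 + 16) - 65) = 1/(28 - 65) = 1/(-37) = -1/37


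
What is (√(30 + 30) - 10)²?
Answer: 160 - 40*√15 ≈ 5.0807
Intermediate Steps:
(√(30 + 30) - 10)² = (√60 - 10)² = (2*√15 - 10)² = (-10 + 2*√15)²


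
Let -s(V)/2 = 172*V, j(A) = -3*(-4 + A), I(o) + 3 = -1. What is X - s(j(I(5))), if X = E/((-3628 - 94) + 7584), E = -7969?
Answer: 31876703/3862 ≈ 8253.9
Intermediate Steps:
I(o) = -4 (I(o) = -3 - 1 = -4)
X = -7969/3862 (X = -7969/((-3628 - 94) + 7584) = -7969/(-3722 + 7584) = -7969/3862 ≈ -2.0634)
j(A) = 12 - 3*A
s(V) = -344*V
X - s(j(I(5))) = -7969/3862 - (-344)*(12 - 3*(-4)) = -7969/3862 - (-344)*(12 + 12) = -7969/3862 - (-344)*24 = -7969/3862 - 1*(-8256) = -7969/3862 + 8256 = 31876703/3862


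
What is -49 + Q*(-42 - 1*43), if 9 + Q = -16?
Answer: 2076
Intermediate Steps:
Q = -25 (Q = -9 - 16 = -25)
-49 + Q*(-42 - 1*43) = -49 - 25*(-42 - 1*43) = -49 - 25*(-42 - 43) = -49 - 25*(-85) = -49 + 2125 = 2076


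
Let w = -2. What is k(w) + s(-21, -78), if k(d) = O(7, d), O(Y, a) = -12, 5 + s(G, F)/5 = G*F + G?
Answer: 8048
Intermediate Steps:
s(G, F) = -25 + 5*G + 5*F*G (s(G, F) = -25 + 5*(G*F + G) = -25 + 5*(F*G + G) = -25 + 5*(G + F*G) = -25 + (5*G + 5*F*G) = -25 + 5*G + 5*F*G)
k(d) = -12
k(w) + s(-21, -78) = -12 + (-25 + 5*(-21) + 5*(-78)*(-21)) = -12 + (-25 - 105 + 8190) = -12 + 8060 = 8048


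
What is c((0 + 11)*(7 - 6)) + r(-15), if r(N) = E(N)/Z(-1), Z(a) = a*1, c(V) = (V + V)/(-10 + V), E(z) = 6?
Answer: 16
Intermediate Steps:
c(V) = 2*V/(-10 + V) (c(V) = (2*V)/(-10 + V) = 2*V/(-10 + V))
Z(a) = a
r(N) = -6 (r(N) = 6/(-1) = 6*(-1) = -6)
c((0 + 11)*(7 - 6)) + r(-15) = 2*((0 + 11)*(7 - 6))/(-10 + (0 + 11)*(7 - 6)) - 6 = 2*(11*1)/(-10 + 11*1) - 6 = 2*11/(-10 + 11) - 6 = 2*11/1 - 6 = 2*11*1 - 6 = 22 - 6 = 16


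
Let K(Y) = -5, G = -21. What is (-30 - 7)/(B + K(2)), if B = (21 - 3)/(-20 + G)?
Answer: 1517/223 ≈ 6.8027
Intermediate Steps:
B = -18/41 (B = (21 - 3)/(-20 - 21) = 18/(-41) = 18*(-1/41) = -18/41 ≈ -0.43902)
(-30 - 7)/(B + K(2)) = (-30 - 7)/(-18/41 - 5) = -37/(-223/41) = -41/223*(-37) = 1517/223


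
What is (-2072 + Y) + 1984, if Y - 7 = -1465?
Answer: -1546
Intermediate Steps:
Y = -1458 (Y = 7 - 1465 = -1458)
(-2072 + Y) + 1984 = (-2072 - 1458) + 1984 = -3530 + 1984 = -1546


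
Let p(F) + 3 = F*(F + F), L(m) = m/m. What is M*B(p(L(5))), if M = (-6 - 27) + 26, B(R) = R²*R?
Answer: 7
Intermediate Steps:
L(m) = 1
p(F) = -3 + 2*F² (p(F) = -3 + F*(F + F) = -3 + F*(2*F) = -3 + 2*F²)
B(R) = R³
M = -7 (M = -33 + 26 = -7)
M*B(p(L(5))) = -7*(-3 + 2*1²)³ = -7*(-3 + 2*1)³ = -7*(-3 + 2)³ = -7*(-1)³ = -7*(-1) = 7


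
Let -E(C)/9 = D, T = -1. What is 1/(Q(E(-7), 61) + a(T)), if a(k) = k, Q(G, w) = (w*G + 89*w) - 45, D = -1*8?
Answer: 1/9775 ≈ 0.00010230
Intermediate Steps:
D = -8
E(C) = 72 (E(C) = -9*(-8) = 72)
Q(G, w) = -45 + 89*w + G*w (Q(G, w) = (G*w + 89*w) - 45 = (89*w + G*w) - 45 = -45 + 89*w + G*w)
1/(Q(E(-7), 61) + a(T)) = 1/((-45 + 89*61 + 72*61) - 1) = 1/((-45 + 5429 + 4392) - 1) = 1/(9776 - 1) = 1/9775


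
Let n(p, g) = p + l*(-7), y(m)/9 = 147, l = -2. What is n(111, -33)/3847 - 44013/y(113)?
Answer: -56384212/1696527 ≈ -33.235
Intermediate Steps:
y(m) = 1323 (y(m) = 9*147 = 1323)
n(p, g) = 14 + p (n(p, g) = p - 2*(-7) = p + 14 = 14 + p)
n(111, -33)/3847 - 44013/y(113) = (14 + 111)/3847 - 44013/1323 = 125*(1/3847) - 44013*1/1323 = 125/3847 - 14671/441 = -56384212/1696527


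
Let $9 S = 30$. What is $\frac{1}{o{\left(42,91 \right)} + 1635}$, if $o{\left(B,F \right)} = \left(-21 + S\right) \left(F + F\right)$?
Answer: $- \frac{3}{4741} \approx -0.00063278$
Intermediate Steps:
$S = \frac{10}{3}$ ($S = \frac{1}{9} \cdot 30 = \frac{10}{3} \approx 3.3333$)
$o{\left(B,F \right)} = - \frac{106 F}{3}$ ($o{\left(B,F \right)} = \left(-21 + \frac{10}{3}\right) \left(F + F\right) = - \frac{53 \cdot 2 F}{3} = - \frac{106 F}{3}$)
$\frac{1}{o{\left(42,91 \right)} + 1635} = \frac{1}{\left(- \frac{106}{3}\right) 91 + 1635} = \frac{1}{- \frac{9646}{3} + 1635} = \frac{1}{- \frac{4741}{3}} = - \frac{3}{4741}$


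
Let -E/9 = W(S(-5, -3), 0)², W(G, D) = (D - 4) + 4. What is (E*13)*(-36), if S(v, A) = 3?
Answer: 0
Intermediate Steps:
W(G, D) = D (W(G, D) = (-4 + D) + 4 = D)
E = 0 (E = -9*0² = -9*0 = 0)
(E*13)*(-36) = (0*13)*(-36) = 0*(-36) = 0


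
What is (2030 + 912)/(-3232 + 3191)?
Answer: -2942/41 ≈ -71.756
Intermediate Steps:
(2030 + 912)/(-3232 + 3191) = 2942/(-41) = 2942*(-1/41) = -2942/41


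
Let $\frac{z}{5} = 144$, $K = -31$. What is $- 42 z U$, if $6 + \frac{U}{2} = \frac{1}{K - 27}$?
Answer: $\frac{10553760}{29} \approx 3.6392 \cdot 10^{5}$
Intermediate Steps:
$z = 720$ ($z = 5 \cdot 144 = 720$)
$U = - \frac{349}{29}$ ($U = -12 + \frac{2}{-31 - 27} = -12 + \frac{2}{-58} = -12 + 2 \left(- \frac{1}{58}\right) = -12 - \frac{1}{29} = - \frac{349}{29} \approx -12.034$)
$- 42 z U = \left(-42\right) 720 \left(- \frac{349}{29}\right) = \left(-30240\right) \left(- \frac{349}{29}\right) = \frac{10553760}{29}$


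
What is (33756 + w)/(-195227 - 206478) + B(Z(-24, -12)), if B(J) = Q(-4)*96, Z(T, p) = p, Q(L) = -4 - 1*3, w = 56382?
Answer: -270035898/401705 ≈ -672.22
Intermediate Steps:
Q(L) = -7 (Q(L) = -4 - 3 = -7)
B(J) = -672 (B(J) = -7*96 = -672)
(33756 + w)/(-195227 - 206478) + B(Z(-24, -12)) = (33756 + 56382)/(-195227 - 206478) - 672 = 90138/(-401705) - 672 = 90138*(-1/401705) - 672 = -90138/401705 - 672 = -270035898/401705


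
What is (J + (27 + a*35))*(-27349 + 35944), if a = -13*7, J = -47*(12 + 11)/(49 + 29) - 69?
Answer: -724234755/26 ≈ -2.7855e+7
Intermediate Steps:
J = -6463/78 (J = -1081/78 - 69 = -6463/78 ≈ -82.859)
a = -91
(J + (27 + a*35))*(-27349 + 35944) = (-6463/78 + (27 - 91*35))*(-27349 + 35944) = (-6463/78 + (27 - 3185))*8595 = (-6463/78 - 3158)*8595 = -252787/78*8595 = -724234755/26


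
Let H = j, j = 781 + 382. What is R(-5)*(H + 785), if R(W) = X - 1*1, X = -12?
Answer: -25324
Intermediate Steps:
R(W) = -13 (R(W) = -12 - 1*1 = -12 - 1 = -13)
j = 1163
H = 1163
R(-5)*(H + 785) = -13*(1163 + 785) = -13*1948 = -25324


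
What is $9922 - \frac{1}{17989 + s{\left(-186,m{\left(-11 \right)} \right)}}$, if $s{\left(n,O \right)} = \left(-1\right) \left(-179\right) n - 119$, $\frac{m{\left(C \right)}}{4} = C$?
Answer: $\frac{153036929}{15424} \approx 9922.0$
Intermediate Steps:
$m{\left(C \right)} = 4 C$
$s{\left(n,O \right)} = -119 + 179 n$ ($s{\left(n,O \right)} = 179 n - 119 = -119 + 179 n$)
$9922 - \frac{1}{17989 + s{\left(-186,m{\left(-11 \right)} \right)}} = 9922 - \frac{1}{17989 + \left(-119 + 179 \left(-186\right)\right)} = 9922 - \frac{1}{17989 - 33413} = 9922 - \frac{1}{-15424} = 9922 - - \frac{1}{15424} = 9922 + \frac{1}{15424} = \frac{153036929}{15424}$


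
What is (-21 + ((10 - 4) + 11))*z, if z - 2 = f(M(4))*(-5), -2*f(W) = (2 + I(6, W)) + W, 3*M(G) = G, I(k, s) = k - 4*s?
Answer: -48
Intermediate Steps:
I(k, s) = k - 4*s
M(G) = G/3
f(W) = -4 + 3*W/2 (f(W) = -((2 + (6 - 4*W)) + W)/2 = -((8 - 4*W) + W)/2 = -(8 - 3*W)/2 = -4 + 3*W/2)
z = 12 (z = 2 + (-4 + 3*((1/3)*4)/2)*(-5) = 2 + (-4 + (3/2)*(4/3))*(-5) = 2 + (-4 + 2)*(-5) = 2 - 2*(-5) = 2 + 10 = 12)
(-21 + ((10 - 4) + 11))*z = (-21 + ((10 - 4) + 11))*12 = (-21 + (6 + 11))*12 = (-21 + 17)*12 = -4*12 = -48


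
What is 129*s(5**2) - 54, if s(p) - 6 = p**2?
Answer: 81345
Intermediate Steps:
s(p) = 6 + p**2
129*s(5**2) - 54 = 129*(6 + (5**2)**2) - 54 = 129*(6 + 25**2) - 54 = 129*(6 + 625) - 54 = 129*631 - 54 = 81399 - 54 = 81345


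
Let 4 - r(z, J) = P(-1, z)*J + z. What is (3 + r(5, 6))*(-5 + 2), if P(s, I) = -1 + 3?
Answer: 30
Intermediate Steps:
P(s, I) = 2
r(z, J) = 4 - z - 2*J (r(z, J) = 4 - (2*J + z) = 4 - (z + 2*J) = 4 + (-z - 2*J) = 4 - z - 2*J)
(3 + r(5, 6))*(-5 + 2) = (3 + (4 - 1*5 - 2*6))*(-5 + 2) = (3 + (4 - 5 - 12))*(-3) = (3 - 13)*(-3) = -10*(-3) = 30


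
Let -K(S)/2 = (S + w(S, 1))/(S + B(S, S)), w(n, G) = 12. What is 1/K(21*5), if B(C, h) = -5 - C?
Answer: 5/234 ≈ 0.021368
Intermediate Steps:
K(S) = 24/5 + 2*S/5 (K(S) = -2*(S + 12)/(S + (-5 - S)) = -2*(12 + S)/(-5) = -2*(12 + S)*(-1)/5 = -2*(-12/5 - S/5) = 24/5 + 2*S/5)
1/K(21*5) = 1/(24/5 + 2*(21*5)/5) = 1/(24/5 + (⅖)*105) = 1/(24/5 + 42) = 1/(234/5) = 5/234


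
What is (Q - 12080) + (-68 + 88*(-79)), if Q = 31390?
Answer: 12290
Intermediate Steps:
(Q - 12080) + (-68 + 88*(-79)) = (31390 - 12080) + (-68 + 88*(-79)) = 19310 + (-68 - 6952) = 19310 - 7020 = 12290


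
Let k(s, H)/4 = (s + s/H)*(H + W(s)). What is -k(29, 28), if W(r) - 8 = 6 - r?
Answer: -10933/7 ≈ -1561.9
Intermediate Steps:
W(r) = 14 - r (W(r) = 8 + (6 - r) = 14 - r)
k(s, H) = 4*(s + s/H)*(14 + H - s) (k(s, H) = 4*((s + s/H)*(H + (14 - s))) = 4*((s + s/H)*(14 + H - s)) = 4*(s + s/H)*(14 + H - s))
-k(29, 28) = -4*29*(14 - 1*29 + 28*(15 + 28 - 1*29))/28 = -4*29*(14 - 29 + 28*(15 + 28 - 29))/28 = -4*29*(14 - 29 + 28*14)/28 = -4*29*(14 - 29 + 392)/28 = -4*29*377/28 = -1*10933/7 = -10933/7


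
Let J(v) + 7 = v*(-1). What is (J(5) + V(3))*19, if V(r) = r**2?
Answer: -57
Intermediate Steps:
J(v) = -7 - v (J(v) = -7 + v*(-1) = -7 - v)
(J(5) + V(3))*19 = ((-7 - 1*5) + 3**2)*19 = ((-7 - 5) + 9)*19 = (-12 + 9)*19 = -3*19 = -57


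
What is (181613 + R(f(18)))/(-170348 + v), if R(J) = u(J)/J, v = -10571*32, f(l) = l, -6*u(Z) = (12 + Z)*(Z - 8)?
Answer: -408623/1144395 ≈ -0.35706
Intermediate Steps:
u(Z) = -(-8 + Z)*(12 + Z)/6 (u(Z) = -(12 + Z)*(Z - 8)/6 = -(12 + Z)*(-8 + Z)/6 = -(-8 + Z)*(12 + Z)/6)
v = -338272
R(J) = (16 - 2*J/3 - J²/6)/J
(181613 + R(f(18)))/(-170348 + v) = (181613 + (-⅔ + 16/18 - ⅙*18))/(-170348 - 338272) = (181613 + (-⅔ + 16*(1/18) - 3))/(-508620) = (181613 + (-⅔ + 8/9 - 3))*(-1/508620) = (181613 - 25/9)*(-1/508620) = (1634492/9)*(-1/508620) = -408623/1144395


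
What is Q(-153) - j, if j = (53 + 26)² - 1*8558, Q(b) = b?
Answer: 2164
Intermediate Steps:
j = -2317 (j = 79² - 8558 = 6241 - 8558 = -2317)
Q(-153) - j = -153 - 1*(-2317) = -153 + 2317 = 2164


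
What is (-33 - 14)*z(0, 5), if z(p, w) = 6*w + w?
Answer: -1645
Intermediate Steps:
z(p, w) = 7*w
(-33 - 14)*z(0, 5) = (-33 - 14)*(7*5) = -47*35 = -1645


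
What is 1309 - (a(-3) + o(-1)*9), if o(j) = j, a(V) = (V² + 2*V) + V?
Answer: 1318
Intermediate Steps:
a(V) = V² + 3*V
1309 - (a(-3) + o(-1)*9) = 1309 - (-3*(3 - 3) - 1*9) = 1309 - (-3*0 - 9) = 1309 - (0 - 9) = 1309 - 1*(-9) = 1309 + 9 = 1318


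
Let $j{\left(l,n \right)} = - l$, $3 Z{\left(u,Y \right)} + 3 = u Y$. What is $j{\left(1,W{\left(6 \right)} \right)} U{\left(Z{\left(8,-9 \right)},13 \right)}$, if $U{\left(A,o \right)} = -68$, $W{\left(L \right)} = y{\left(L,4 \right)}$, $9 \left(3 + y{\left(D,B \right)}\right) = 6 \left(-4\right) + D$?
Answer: $68$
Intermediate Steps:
$y{\left(D,B \right)} = - \frac{17}{3} + \frac{D}{9}$ ($y{\left(D,B \right)} = -3 + \frac{6 \left(-4\right) + D}{9} = -3 + \frac{-24 + D}{9} = -3 + \left(- \frac{8}{3} + \frac{D}{9}\right) = - \frac{17}{3} + \frac{D}{9}$)
$Z{\left(u,Y \right)} = -1 + \frac{Y u}{3}$ ($Z{\left(u,Y \right)} = -1 + \frac{u Y}{3} = -1 + \frac{Y u}{3}$)
$W{\left(L \right)} = - \frac{17}{3} + \frac{L}{9}$
$j{\left(1,W{\left(6 \right)} \right)} U{\left(Z{\left(8,-9 \right)},13 \right)} = \left(-1\right) 1 \left(-68\right) = \left(-1\right) \left(-68\right) = 68$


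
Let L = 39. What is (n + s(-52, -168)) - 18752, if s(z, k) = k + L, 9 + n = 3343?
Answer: -15547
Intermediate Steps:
n = 3334 (n = -9 + 3343 = 3334)
s(z, k) = 39 + k (s(z, k) = k + 39 = 39 + k)
(n + s(-52, -168)) - 18752 = (3334 + (39 - 168)) - 18752 = (3334 - 129) - 18752 = 3205 - 18752 = -15547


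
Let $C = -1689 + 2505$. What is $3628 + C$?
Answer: $4444$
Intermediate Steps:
$C = 816$
$3628 + C = 3628 + 816 = 4444$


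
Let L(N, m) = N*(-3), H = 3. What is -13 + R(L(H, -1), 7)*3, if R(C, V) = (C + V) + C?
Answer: -46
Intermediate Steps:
L(N, m) = -3*N
R(C, V) = V + 2*C
-13 + R(L(H, -1), 7)*3 = -13 + (7 + 2*(-3*3))*3 = -13 + (7 + 2*(-9))*3 = -13 + (7 - 18)*3 = -13 - 11*3 = -13 - 33 = -46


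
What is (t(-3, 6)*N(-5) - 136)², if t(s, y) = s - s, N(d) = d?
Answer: 18496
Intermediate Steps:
t(s, y) = 0
(t(-3, 6)*N(-5) - 136)² = (0*(-5) - 136)² = (0 - 136)² = (-136)² = 18496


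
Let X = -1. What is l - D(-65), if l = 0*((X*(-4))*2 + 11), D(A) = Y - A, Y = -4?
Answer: -61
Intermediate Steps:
D(A) = -4 - A
l = 0 (l = 0*(-1*(-4)*2 + 11) = 0*(4*2 + 11) = 0*(8 + 11) = 0*19 = 0)
l - D(-65) = 0 - (-4 - 1*(-65)) = 0 - (-4 + 65) = 0 - 1*61 = 0 - 61 = -61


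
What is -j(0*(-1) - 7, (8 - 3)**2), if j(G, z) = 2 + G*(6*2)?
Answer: 82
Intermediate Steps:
j(G, z) = 2 + 12*G (j(G, z) = 2 + G*12 = 2 + 12*G)
-j(0*(-1) - 7, (8 - 3)**2) = -(2 + 12*(0*(-1) - 7)) = -(2 + 12*(0 - 7)) = -(2 + 12*(-7)) = -(2 - 84) = -1*(-82) = 82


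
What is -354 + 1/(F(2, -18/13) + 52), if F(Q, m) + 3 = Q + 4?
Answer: -19469/55 ≈ -353.98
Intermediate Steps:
F(Q, m) = 1 + Q (F(Q, m) = -3 + (Q + 4) = -3 + (4 + Q) = 1 + Q)
-354 + 1/(F(2, -18/13) + 52) = -354 + 1/((1 + 2) + 52) = -354 + 1/(3 + 52) = -354 + 1/55 = -19469/55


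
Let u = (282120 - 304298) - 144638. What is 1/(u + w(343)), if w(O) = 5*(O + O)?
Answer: -1/163386 ≈ -6.1205e-6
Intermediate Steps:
u = -166816 (u = -22178 - 144638 = -166816)
w(O) = 10*O (w(O) = 5*(2*O) = 10*O)
1/(u + w(343)) = 1/(-166816 + 10*343) = 1/(-166816 + 3430) = 1/(-163386) = -1/163386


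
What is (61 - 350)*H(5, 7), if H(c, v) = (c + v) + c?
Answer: -4913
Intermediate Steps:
H(c, v) = v + 2*c
(61 - 350)*H(5, 7) = (61 - 350)*(7 + 2*5) = -289*(7 + 10) = -289*17 = -4913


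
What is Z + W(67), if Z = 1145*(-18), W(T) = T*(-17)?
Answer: -21749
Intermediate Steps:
W(T) = -17*T
Z = -20610
Z + W(67) = -20610 - 17*67 = -20610 - 1139 = -21749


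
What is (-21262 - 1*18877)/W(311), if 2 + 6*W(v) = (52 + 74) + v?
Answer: -80278/145 ≈ -553.64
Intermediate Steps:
W(v) = 62/3 + v/6 (W(v) = -⅓ + ((52 + 74) + v)/6 = -⅓ + (126 + v)/6 = -⅓ + (21 + v/6) = 62/3 + v/6)
(-21262 - 1*18877)/W(311) = (-21262 - 1*18877)/(62/3 + (⅙)*311) = (-21262 - 18877)/(62/3 + 311/6) = -40139/145/2 = -40139*2/145 = -80278/145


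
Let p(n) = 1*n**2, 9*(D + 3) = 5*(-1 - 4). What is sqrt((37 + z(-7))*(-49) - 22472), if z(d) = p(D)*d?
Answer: I*sqrt(1039613)/9 ≈ 113.29*I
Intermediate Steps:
D = -52/9 (D = -3 + (5*(-1 - 4))/9 = -3 + (5*(-5))/9 = -3 + (1/9)*(-25) = -3 - 25/9 = -52/9 ≈ -5.7778)
p(n) = n**2
z(d) = 2704*d/81 (z(d) = (-52/9)**2*d = 2704*d/81)
sqrt((37 + z(-7))*(-49) - 22472) = sqrt((37 + (2704/81)*(-7))*(-49) - 22472) = sqrt((37 - 18928/81)*(-49) - 22472) = sqrt(-15931/81*(-49) - 22472) = sqrt(780619/81 - 22472) = sqrt(-1039613/81) = I*sqrt(1039613)/9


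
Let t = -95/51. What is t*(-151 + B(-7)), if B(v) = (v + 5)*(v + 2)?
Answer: 4465/17 ≈ 262.65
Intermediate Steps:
B(v) = (2 + v)*(5 + v) (B(v) = (5 + v)*(2 + v) = (2 + v)*(5 + v))
t = -95/51 (t = -95*1/51 = -95/51 ≈ -1.8627)
t*(-151 + B(-7)) = -95*(-151 + (10 + (-7)² + 7*(-7)))/51 = -95*(-151 + (10 + 49 - 49))/51 = -95*(-151 + 10)/51 = -95/51*(-141) = 4465/17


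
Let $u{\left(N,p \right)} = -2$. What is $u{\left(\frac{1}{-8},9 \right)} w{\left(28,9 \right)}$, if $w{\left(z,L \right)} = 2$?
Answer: $-4$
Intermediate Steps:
$u{\left(\frac{1}{-8},9 \right)} w{\left(28,9 \right)} = \left(-2\right) 2 = -4$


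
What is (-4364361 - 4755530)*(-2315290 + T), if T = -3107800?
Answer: 49457989683190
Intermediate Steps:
(-4364361 - 4755530)*(-2315290 + T) = (-4364361 - 4755530)*(-2315290 - 3107800) = -9119891*(-5423090) = 49457989683190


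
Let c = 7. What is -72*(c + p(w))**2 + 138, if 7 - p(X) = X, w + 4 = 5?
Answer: -12030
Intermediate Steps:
w = 1 (w = -4 + 5 = 1)
p(X) = 7 - X
-72*(c + p(w))**2 + 138 = -72*(7 + (7 - 1*1))**2 + 138 = -72*(7 + (7 - 1))**2 + 138 = -72*(7 + 6)**2 + 138 = -72*13**2 + 138 = -72*169 + 138 = -12168 + 138 = -12030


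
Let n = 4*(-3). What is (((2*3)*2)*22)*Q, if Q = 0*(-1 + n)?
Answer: 0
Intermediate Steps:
n = -12
Q = 0 (Q = 0*(-1 - 12) = 0*(-13) = 0)
(((2*3)*2)*22)*Q = (((2*3)*2)*22)*0 = ((6*2)*22)*0 = (12*22)*0 = 264*0 = 0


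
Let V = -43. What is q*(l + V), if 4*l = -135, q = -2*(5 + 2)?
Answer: 2149/2 ≈ 1074.5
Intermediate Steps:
q = -14 (q = -2*7 = -14)
l = -135/4 (l = (1/4)*(-135) = -135/4 ≈ -33.750)
q*(l + V) = -14*(-135/4 - 43) = -14*(-307/4) = 2149/2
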